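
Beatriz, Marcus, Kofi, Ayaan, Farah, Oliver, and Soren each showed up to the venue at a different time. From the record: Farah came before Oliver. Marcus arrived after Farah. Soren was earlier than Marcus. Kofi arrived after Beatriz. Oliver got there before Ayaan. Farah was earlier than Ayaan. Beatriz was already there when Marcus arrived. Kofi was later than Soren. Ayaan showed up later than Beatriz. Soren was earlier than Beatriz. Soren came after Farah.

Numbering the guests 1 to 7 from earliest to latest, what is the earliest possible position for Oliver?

2

Farah must come before Oliver — 1 forced predecessor.
Nothing else is forced ahead of Oliver, so their earliest slot is position 1 + 1 = 2.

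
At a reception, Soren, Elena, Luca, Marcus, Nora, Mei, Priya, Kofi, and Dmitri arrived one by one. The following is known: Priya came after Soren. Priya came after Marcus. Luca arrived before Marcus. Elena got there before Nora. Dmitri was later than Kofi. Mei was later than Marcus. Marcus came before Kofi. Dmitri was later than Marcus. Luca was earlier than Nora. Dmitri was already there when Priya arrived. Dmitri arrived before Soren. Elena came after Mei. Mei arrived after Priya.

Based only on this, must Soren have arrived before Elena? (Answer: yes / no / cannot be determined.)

yes

Chain the constraints: Soren → Priya → Mei → Elena. Each link is directly stated, so Soren comes before Elena.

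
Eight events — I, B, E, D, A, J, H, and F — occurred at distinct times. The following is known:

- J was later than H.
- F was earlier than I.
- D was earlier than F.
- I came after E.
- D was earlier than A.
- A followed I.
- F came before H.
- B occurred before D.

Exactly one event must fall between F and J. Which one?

H

Tracing the constraints gives F → H → J, so H sits after F and before J.
No other event is forced both after F and before J.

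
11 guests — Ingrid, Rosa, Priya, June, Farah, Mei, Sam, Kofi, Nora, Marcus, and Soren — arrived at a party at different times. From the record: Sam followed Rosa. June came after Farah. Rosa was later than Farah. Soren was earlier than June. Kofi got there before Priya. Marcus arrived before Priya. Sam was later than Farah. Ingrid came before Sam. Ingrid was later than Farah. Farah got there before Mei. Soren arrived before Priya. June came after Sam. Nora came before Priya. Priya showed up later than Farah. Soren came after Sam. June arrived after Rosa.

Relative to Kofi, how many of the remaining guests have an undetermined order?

Forced after Kofi: Priya.
That leaves Farah, Ingrid, June, Marcus, Mei, Nora, Rosa, Sam, and Soren with no forced order relative to Kofi — 9.

9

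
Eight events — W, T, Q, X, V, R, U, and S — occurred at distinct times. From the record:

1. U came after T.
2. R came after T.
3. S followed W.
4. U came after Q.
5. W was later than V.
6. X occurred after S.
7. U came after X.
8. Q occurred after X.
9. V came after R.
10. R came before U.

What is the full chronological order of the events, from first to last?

T, R, V, W, S, X, Q, U

The constraints fix every adjacent pair, so only one ordering works:
T → R → V → W → S → X → Q → U.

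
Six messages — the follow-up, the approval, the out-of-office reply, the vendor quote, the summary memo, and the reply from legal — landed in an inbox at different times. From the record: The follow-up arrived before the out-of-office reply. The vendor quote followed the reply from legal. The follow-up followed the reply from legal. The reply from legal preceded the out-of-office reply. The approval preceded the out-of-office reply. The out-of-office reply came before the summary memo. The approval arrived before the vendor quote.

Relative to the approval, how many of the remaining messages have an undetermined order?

Forced after the approval: the out-of-office reply, the summary memo, and the vendor quote.
That leaves the follow-up and the reply from legal with no forced order relative to the approval — 2.

2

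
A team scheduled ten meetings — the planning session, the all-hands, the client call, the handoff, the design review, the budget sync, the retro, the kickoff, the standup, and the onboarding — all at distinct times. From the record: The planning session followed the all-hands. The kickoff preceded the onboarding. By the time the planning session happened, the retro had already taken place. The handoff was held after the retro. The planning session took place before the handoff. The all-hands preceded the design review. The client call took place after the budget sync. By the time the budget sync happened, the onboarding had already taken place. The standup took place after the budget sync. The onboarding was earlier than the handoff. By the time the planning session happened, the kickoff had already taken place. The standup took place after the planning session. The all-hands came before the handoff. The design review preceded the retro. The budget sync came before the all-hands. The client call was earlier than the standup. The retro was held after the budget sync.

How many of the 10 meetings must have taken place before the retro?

Directly stated before the retro: the budget sync and the design review.
The all-hands reaches the retro via the all-hands → the design review → the retro.
The kickoff reaches the retro via the kickoff → the onboarding → the budget sync → the retro.
The onboarding reaches the retro via the onboarding → the budget sync → the retro.
No chain forces the planning session (or any of the others) ahead of the retro.
That's the all-hands, the budget sync, the design review, the kickoff, and the onboarding — 5 in all.

5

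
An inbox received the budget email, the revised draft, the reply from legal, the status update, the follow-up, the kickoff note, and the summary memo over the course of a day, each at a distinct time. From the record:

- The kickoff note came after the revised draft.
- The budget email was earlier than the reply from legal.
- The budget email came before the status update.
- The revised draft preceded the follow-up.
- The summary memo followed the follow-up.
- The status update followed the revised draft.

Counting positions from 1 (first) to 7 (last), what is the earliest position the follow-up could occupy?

The revised draft must come before the follow-up — 1 forced predecessor.
Nothing else is forced ahead of the follow-up, so its earliest slot is position 1 + 1 = 2.

2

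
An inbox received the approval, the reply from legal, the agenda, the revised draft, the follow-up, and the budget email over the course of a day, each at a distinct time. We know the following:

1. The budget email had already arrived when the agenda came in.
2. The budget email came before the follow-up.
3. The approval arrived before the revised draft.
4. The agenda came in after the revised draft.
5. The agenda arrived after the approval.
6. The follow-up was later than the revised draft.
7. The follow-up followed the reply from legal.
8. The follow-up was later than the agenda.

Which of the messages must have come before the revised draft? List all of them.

Directly stated before the revised draft: the approval.

the approval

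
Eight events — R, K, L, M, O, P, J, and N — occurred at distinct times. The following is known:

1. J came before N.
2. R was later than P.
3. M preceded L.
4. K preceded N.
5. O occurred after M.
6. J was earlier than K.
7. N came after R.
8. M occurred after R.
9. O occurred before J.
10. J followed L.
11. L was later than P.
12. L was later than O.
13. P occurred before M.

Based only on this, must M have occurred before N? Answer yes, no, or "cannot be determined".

yes

Chain the constraints: M → O → J → N. Each link is directly stated, so M comes before N.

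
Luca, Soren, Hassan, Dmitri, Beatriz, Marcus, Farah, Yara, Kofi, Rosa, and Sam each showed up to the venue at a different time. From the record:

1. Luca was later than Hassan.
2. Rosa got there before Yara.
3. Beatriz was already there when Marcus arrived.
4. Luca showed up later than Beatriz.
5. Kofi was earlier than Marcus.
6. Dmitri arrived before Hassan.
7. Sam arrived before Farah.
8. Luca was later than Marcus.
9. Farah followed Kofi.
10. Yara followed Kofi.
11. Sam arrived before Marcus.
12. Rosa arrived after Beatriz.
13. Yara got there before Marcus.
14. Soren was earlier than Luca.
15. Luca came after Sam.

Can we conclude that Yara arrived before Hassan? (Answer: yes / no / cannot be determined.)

cannot be determined

No chain of stated constraints runs from Yara to Hassan, and none runs from Hassan to Yara either.
So the relative order of Yara and Hassan is not fixed by the given facts.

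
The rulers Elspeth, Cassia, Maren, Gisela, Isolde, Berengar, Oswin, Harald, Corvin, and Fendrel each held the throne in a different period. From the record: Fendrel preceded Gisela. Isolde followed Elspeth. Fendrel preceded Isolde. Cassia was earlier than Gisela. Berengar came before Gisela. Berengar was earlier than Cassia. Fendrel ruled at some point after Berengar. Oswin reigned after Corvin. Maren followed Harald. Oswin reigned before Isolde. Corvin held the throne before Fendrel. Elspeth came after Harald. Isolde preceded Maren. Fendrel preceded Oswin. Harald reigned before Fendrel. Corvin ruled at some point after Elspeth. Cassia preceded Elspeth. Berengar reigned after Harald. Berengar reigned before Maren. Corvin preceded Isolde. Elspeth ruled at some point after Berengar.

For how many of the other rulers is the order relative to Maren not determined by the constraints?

Forced before Maren: Berengar, Cassia, Corvin, Elspeth, Fendrel, Harald, Isolde, and Oswin.
That leaves Gisela with no forced order relative to Maren — 1.

1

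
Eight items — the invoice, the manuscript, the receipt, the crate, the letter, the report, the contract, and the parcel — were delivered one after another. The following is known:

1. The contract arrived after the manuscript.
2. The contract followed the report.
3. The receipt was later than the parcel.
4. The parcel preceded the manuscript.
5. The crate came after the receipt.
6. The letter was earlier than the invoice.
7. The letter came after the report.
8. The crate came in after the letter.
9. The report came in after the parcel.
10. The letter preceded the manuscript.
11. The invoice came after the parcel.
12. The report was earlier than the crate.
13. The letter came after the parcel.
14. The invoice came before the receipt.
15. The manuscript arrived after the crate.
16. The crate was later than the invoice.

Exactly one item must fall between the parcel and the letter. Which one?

the report

Tracing the constraints gives the parcel → the report → the letter, so the report sits after the parcel and before the letter.
No other item is forced both after the parcel and before the letter.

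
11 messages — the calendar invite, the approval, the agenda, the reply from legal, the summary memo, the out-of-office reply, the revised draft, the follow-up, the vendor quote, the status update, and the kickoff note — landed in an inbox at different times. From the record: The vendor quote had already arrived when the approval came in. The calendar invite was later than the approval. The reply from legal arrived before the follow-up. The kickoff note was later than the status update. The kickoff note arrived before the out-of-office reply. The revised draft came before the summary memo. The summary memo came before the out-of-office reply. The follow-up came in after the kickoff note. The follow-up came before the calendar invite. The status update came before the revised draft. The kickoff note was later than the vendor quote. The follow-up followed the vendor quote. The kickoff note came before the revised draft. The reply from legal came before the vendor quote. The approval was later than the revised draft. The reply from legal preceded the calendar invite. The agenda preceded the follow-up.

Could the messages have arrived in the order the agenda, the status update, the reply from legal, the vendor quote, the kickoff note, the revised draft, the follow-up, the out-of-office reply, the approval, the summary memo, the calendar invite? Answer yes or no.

no

The constraints require the summary memo before the out-of-office reply, but in the proposed sequence the out-of-office reply appears ahead of the summary memo. That one violation is enough.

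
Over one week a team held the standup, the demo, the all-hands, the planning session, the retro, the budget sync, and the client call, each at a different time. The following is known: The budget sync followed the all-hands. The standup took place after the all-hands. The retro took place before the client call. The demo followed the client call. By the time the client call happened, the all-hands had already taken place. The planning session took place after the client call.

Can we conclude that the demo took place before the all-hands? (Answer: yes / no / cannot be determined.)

no

Tracing the constraints gives the all-hands → the client call → the demo, so the all-hands must come before the demo.
That means the demo cannot be before the all-hands.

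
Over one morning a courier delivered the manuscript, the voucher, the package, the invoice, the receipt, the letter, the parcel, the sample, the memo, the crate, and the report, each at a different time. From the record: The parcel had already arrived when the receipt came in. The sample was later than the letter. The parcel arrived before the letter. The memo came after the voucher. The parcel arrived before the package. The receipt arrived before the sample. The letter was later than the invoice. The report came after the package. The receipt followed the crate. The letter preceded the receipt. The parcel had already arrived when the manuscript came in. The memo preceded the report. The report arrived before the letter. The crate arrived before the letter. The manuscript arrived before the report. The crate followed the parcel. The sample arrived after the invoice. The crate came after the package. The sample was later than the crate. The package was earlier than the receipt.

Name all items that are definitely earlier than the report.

Directly stated before the report: the manuscript, the memo, and the package.
The parcel reaches the report via the parcel → the manuscript → the report.
The voucher reaches the report via the voucher → the memo → the report.
No chain forces the sample (or any of the others) ahead of the report.

the manuscript, the memo, the package, the parcel, the voucher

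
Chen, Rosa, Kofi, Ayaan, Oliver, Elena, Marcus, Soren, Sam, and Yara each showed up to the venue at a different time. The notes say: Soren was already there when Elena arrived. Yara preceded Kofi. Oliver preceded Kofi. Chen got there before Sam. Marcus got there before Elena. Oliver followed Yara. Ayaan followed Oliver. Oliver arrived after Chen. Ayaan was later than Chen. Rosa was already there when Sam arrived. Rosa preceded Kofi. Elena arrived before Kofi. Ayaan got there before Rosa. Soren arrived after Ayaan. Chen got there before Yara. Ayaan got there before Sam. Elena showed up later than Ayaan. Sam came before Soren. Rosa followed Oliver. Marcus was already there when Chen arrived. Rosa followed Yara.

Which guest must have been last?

Every other guest has a chain of constraints placing them before Kofi, so Kofi is last.

Kofi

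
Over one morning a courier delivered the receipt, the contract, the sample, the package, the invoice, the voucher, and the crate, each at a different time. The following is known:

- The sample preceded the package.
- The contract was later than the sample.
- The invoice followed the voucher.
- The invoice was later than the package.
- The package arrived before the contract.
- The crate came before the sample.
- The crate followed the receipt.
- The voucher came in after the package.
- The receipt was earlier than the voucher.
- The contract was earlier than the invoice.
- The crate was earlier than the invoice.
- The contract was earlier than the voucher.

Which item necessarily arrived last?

Every other item has a chain of constraints placing it before the invoice, so the invoice is last.

the invoice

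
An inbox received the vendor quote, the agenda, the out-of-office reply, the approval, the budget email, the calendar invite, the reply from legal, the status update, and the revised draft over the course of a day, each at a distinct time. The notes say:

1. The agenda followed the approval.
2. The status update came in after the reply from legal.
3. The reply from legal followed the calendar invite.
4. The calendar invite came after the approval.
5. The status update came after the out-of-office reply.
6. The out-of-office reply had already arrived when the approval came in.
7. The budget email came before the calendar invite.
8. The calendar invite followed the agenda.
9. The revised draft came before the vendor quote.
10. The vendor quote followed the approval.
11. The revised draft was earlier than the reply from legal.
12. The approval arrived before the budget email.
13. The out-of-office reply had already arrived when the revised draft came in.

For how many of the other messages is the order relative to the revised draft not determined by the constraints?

4

Forced before the revised draft: the out-of-office reply; forced after the revised draft: the reply from legal, the status update, and the vendor quote.
That leaves the agenda, the approval, the budget email, and the calendar invite with no forced order relative to the revised draft — 4.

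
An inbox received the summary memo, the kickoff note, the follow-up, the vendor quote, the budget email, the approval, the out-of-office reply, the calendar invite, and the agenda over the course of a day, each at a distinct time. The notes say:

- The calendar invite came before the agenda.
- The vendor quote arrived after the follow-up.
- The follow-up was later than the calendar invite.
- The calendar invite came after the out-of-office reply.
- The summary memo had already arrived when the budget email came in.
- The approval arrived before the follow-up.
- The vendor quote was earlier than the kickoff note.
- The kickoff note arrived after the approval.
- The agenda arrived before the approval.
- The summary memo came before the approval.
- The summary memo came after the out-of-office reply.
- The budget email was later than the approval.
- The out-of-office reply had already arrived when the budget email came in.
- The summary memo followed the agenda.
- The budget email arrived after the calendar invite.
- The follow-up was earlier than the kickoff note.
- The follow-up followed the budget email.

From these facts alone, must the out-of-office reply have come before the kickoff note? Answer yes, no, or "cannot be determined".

Chain the constraints: the out-of-office reply → the summary memo → the approval → the kickoff note. Each link is directly stated, so the out-of-office reply comes before the kickoff note.

yes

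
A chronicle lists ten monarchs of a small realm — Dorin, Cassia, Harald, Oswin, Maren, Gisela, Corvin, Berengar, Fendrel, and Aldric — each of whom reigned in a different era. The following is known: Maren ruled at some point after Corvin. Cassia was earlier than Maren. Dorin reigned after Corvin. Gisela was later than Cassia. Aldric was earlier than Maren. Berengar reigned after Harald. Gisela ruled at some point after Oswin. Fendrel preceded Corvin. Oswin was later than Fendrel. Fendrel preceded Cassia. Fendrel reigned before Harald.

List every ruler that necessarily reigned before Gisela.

Cassia, Fendrel, Oswin

Directly stated before Gisela: Cassia and Oswin.
Fendrel reaches Gisela via Fendrel → Oswin → Gisela.
No chain forces Dorin (or any of the others) ahead of Gisela.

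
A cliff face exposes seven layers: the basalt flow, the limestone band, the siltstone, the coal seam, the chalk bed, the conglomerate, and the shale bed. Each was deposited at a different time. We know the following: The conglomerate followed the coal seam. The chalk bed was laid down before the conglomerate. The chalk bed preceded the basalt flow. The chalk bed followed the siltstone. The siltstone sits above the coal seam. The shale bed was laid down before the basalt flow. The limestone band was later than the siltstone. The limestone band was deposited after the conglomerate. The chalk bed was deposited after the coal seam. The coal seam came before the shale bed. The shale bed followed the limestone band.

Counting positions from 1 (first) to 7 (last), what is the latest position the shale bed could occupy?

The shale bed must come before the basalt flow — 1 layer forced after it.
Everything else can be placed before the shale bed in some valid order, so the shale bed can sit as late as position 7 − 1 = 6.

6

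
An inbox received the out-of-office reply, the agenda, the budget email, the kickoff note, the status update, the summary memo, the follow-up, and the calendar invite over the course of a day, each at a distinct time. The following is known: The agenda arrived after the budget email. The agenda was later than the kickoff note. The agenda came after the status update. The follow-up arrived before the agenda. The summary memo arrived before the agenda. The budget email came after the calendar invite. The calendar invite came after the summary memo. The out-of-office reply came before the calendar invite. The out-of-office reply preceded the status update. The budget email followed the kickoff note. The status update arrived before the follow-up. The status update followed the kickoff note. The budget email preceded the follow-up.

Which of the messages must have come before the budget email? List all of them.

the calendar invite, the kickoff note, the out-of-office reply, the summary memo

Directly stated before the budget email: the calendar invite and the kickoff note.
The out-of-office reply reaches the budget email via the out-of-office reply → the calendar invite → the budget email.
The summary memo reaches the budget email via the summary memo → the calendar invite → the budget email.
No chain forces the follow-up (or any of the others) ahead of the budget email.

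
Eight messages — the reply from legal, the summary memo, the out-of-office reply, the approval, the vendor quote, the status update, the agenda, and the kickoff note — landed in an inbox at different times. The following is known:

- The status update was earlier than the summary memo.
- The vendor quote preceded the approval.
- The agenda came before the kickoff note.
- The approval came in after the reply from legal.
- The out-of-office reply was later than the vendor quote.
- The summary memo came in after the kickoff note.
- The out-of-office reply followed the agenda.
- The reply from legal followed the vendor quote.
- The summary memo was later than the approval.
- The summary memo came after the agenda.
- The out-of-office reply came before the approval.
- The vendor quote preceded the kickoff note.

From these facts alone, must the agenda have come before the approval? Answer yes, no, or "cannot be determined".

yes

Chain the constraints: the agenda → the out-of-office reply → the approval. Each link is directly stated, so the agenda comes before the approval.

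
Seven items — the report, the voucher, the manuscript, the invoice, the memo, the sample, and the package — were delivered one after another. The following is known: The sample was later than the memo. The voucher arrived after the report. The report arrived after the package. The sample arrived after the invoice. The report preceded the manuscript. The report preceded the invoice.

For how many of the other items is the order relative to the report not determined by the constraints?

1

Forced before the report: the package; forced after the report: the invoice, the manuscript, the sample, and the voucher.
That leaves the memo with no forced order relative to the report — 1.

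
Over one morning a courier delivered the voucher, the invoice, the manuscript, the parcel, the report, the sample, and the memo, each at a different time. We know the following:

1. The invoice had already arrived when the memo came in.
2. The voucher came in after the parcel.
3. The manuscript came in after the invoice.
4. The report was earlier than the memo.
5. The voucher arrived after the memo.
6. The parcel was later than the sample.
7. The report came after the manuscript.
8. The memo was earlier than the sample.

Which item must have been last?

the voucher

Every other item has a chain of constraints placing it before the voucher, so the voucher is last.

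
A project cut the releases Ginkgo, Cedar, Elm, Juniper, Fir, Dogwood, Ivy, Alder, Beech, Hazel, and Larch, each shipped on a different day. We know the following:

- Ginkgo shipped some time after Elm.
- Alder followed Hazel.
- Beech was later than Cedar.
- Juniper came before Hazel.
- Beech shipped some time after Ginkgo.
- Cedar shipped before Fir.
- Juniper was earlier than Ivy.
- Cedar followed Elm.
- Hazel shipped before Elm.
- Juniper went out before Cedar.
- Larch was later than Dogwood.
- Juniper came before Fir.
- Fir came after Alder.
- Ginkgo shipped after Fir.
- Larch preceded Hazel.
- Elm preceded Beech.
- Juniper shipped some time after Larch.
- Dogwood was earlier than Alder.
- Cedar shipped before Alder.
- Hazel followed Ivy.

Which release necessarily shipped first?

Dogwood

Dogwood has a chain of constraints placing it before every other release, so Dogwood must be first.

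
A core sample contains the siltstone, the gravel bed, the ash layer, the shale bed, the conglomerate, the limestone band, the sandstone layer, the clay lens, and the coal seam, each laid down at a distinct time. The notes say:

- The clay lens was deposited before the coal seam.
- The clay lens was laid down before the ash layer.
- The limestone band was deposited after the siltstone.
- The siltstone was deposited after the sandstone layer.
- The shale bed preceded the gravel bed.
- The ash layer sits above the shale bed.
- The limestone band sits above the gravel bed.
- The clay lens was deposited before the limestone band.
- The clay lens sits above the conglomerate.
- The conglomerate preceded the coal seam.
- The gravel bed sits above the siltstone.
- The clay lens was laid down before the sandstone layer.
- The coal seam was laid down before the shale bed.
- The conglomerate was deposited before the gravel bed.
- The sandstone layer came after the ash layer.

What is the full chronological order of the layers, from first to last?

The constraints fix every adjacent pair, so only one ordering works:
the conglomerate → the clay lens → the coal seam → the shale bed → the ash layer → the sandstone layer → the siltstone → the gravel bed → the limestone band.

the conglomerate, the clay lens, the coal seam, the shale bed, the ash layer, the sandstone layer, the siltstone, the gravel bed, the limestone band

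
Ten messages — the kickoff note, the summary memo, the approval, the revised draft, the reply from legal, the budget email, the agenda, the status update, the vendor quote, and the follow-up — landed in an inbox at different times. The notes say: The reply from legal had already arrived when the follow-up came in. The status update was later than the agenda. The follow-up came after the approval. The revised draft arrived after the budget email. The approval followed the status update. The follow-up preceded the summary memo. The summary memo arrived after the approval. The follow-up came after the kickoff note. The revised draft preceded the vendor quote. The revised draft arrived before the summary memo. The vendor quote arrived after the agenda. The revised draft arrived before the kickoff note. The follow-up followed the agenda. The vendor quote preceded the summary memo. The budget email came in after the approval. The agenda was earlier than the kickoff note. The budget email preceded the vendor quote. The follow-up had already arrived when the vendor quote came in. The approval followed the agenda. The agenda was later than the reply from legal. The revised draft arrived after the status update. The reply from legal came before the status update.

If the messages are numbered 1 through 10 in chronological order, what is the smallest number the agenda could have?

2

The reply from legal must come before the agenda — 1 forced predecessor.
Nothing else is forced ahead of the agenda, so its earliest slot is position 1 + 1 = 2.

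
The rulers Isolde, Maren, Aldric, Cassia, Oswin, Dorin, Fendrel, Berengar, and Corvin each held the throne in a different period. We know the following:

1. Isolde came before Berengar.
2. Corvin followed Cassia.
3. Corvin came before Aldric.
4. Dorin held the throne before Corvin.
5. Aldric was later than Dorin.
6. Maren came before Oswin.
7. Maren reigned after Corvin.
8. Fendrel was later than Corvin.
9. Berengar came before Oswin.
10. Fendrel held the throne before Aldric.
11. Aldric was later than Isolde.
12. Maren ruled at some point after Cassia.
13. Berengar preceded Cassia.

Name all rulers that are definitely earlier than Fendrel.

Directly stated before Fendrel: Corvin.
Berengar reaches Fendrel via Berengar → Cassia → Corvin → Fendrel.
Cassia reaches Fendrel via Cassia → Corvin → Fendrel.
Dorin reaches Fendrel via Dorin → Corvin → Fendrel.
Likewise Isolde reaches Fendrel by chaining the stated constraints.
No chain forces Oswin (or any of the others) ahead of Fendrel.

Berengar, Cassia, Corvin, Dorin, Isolde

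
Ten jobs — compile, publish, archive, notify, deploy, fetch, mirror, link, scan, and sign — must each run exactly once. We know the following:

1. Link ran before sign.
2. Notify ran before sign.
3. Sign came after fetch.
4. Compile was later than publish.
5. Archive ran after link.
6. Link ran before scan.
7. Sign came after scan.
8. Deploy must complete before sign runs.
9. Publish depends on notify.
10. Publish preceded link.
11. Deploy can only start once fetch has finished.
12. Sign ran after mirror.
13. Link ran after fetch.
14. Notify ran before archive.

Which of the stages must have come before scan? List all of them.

Directly stated before scan: link.
Fetch reaches scan via fetch → link → scan.
Notify reaches scan via notify → publish → link → scan.
Publish reaches scan via publish → link → scan.

fetch, link, notify, publish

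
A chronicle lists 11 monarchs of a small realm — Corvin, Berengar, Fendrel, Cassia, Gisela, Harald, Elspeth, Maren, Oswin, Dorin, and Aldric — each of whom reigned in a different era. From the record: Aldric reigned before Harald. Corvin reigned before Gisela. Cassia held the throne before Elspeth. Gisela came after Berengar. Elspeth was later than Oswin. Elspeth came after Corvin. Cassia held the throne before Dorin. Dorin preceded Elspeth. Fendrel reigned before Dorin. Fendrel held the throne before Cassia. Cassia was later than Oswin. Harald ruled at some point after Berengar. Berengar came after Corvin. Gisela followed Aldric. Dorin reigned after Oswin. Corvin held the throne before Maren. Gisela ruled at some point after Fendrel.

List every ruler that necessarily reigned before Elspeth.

Cassia, Corvin, Dorin, Fendrel, Oswin

Directly stated before Elspeth: Cassia, Corvin, Dorin, and Oswin.
Fendrel reaches Elspeth via Fendrel → Cassia → Elspeth.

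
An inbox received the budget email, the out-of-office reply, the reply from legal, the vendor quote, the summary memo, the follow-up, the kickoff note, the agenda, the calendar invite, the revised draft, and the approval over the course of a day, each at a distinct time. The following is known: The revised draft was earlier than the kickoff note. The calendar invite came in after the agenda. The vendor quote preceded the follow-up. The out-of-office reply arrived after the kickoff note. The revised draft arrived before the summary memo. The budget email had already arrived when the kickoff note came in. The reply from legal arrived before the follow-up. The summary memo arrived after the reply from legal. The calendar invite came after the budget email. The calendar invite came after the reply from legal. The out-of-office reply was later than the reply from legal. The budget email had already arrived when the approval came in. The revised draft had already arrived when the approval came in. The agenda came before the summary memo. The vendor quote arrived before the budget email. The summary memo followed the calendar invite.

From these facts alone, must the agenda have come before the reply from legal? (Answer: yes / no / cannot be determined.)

No chain of stated constraints runs from the agenda to the reply from legal, and none runs from the reply from legal to the agenda either.
So the relative order of the agenda and the reply from legal is not fixed by the given facts.

cannot be determined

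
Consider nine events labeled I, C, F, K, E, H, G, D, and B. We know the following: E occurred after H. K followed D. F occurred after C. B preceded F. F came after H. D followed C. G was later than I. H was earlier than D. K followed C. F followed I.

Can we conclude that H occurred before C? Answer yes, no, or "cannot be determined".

cannot be determined

No chain of stated constraints runs from H to C, and none runs from C to H either.
So the relative order of H and C is not fixed by the given facts.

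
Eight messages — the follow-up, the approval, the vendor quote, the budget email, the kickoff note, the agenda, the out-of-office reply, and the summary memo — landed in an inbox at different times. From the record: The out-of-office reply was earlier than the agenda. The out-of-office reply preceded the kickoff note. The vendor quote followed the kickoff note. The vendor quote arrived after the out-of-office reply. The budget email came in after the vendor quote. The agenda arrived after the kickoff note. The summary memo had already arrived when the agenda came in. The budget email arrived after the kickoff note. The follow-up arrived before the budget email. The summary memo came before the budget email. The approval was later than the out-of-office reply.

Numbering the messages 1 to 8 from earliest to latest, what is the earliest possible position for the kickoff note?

The out-of-office reply must come before the kickoff note — 1 forced predecessor.
Nothing else is forced ahead of the kickoff note, so its earliest slot is position 1 + 1 = 2.

2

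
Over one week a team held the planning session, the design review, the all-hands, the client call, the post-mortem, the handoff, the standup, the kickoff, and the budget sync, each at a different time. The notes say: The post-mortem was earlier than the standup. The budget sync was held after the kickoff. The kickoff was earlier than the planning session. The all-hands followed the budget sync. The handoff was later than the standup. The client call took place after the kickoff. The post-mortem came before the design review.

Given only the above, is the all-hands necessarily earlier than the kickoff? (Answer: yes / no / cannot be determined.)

Tracing the constraints gives the kickoff → the budget sync → the all-hands, so the kickoff must come before the all-hands.
That means the all-hands cannot be before the kickoff.

no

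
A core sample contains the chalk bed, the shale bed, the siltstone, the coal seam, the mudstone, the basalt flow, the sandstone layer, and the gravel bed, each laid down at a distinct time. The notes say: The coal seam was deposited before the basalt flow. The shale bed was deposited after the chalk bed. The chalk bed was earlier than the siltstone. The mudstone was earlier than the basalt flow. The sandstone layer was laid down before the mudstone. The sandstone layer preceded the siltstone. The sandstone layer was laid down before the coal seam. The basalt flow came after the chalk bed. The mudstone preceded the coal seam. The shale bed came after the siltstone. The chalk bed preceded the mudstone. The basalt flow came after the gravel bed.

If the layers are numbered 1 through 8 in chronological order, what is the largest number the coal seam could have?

7

The coal seam must come before the basalt flow — 1 layer forced after it.
Everything else can be placed before the coal seam in some valid order, so the coal seam can sit as late as position 8 − 1 = 7.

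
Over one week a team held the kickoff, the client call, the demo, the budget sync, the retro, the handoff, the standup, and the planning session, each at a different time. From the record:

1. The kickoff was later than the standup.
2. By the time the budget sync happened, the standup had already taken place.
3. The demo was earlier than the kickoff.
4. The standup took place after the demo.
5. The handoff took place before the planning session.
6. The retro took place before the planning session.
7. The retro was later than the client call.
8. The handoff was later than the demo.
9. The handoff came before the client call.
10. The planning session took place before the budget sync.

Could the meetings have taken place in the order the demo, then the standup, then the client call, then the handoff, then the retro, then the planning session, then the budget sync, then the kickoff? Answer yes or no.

The constraints require the handoff before the client call, but in the proposed sequence the client call appears ahead of the handoff. That one violation is enough.

no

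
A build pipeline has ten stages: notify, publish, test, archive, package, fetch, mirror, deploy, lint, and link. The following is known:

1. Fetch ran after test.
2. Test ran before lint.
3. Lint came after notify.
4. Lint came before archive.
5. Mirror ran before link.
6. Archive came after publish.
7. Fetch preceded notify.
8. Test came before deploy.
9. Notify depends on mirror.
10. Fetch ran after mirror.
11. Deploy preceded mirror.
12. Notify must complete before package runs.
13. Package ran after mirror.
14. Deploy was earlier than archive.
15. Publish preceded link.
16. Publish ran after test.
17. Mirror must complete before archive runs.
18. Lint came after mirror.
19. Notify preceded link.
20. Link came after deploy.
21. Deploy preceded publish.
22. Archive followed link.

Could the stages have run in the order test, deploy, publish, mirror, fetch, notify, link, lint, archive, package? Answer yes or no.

Check each stated constraint against the proposed order — e.g. deploy is ahead of archive; test is ahead of lint. Every pair is in the required order; nothing is violated.

yes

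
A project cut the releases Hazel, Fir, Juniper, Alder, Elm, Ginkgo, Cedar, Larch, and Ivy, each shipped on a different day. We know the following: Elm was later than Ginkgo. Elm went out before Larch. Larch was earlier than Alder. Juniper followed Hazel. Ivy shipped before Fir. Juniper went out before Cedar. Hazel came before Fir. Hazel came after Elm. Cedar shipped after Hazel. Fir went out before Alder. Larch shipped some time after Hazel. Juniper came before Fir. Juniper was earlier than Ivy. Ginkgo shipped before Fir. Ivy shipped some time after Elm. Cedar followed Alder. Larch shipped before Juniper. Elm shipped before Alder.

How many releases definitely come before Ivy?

Directly stated before Ivy: Elm and Juniper.
Ginkgo reaches Ivy via Ginkgo → Elm → Ivy.
Hazel reaches Ivy via Hazel → Juniper → Ivy.
Larch reaches Ivy via Larch → Juniper → Ivy.
No chain forces Cedar (or any of the others) ahead of Ivy.
That's Elm, Ginkgo, Hazel, Juniper, and Larch — 5 in all.

5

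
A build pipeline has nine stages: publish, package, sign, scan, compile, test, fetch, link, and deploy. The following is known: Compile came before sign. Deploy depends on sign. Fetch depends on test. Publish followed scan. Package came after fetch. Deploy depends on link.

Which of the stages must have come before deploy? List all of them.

Directly stated before deploy: link and sign.
Compile reaches deploy via compile → sign → deploy.
No chain forces package (or any of the others) ahead of deploy.

compile, link, sign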